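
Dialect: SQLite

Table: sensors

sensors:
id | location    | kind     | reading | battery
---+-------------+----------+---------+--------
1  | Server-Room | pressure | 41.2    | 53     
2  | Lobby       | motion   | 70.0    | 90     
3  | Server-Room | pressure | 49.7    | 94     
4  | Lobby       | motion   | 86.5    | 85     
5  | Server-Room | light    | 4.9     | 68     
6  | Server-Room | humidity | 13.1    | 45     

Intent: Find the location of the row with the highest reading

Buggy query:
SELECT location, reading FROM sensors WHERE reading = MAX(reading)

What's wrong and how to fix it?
Bug: WHERE is evaluated per row; an aggregate over the whole table isn't defined there

Fix: Wrap MAX in a scalar subquery so WHERE compares against a single value

Corrected query:
SELECT location, reading FROM sensors WHERE reading = (SELECT MAX(reading) FROM sensors)

Result:
location | reading
---------+--------
Lobby    | 86.5   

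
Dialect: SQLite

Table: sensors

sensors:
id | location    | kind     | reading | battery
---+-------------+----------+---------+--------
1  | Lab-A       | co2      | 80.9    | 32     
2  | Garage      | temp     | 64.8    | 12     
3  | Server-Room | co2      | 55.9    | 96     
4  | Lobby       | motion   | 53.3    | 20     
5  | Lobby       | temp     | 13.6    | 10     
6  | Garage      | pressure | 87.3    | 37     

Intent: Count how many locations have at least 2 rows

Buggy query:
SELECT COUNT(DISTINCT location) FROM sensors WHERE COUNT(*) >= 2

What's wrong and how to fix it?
Bug: WHERE filters individual rows, not groups, so a group-level COUNT is invalid there

Fix: Use a subquery that GROUPs and filters with HAVING, then count its rows

Corrected query:
SELECT COUNT(*) FROM (SELECT location FROM sensors GROUP BY location HAVING COUNT(*) >= 2)

Result:
COUNT(*)
--------
2       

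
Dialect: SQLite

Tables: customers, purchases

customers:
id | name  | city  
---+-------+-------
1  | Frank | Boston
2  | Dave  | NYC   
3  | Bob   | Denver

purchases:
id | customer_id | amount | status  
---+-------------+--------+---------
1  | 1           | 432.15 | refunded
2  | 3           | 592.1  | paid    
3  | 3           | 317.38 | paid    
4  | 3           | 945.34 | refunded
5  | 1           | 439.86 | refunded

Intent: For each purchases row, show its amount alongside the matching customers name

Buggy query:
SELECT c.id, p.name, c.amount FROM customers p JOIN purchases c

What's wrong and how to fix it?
Bug: JOIN with no ON clause produces a cartesian product; every purchases row pairs with every customers row

Fix: Specify the join condition linking the foreign key to the parent id

Corrected query:
SELECT c.id, p.name, c.amount FROM customers p JOIN purchases c ON c.customer_id = p.id

Result:
id | name  | amount
---+-------+-------
1  | Frank | 432.15
2  | Bob   | 592.1 
3  | Bob   | 317.38
4  | Bob   | 945.34
5  | Frank | 439.86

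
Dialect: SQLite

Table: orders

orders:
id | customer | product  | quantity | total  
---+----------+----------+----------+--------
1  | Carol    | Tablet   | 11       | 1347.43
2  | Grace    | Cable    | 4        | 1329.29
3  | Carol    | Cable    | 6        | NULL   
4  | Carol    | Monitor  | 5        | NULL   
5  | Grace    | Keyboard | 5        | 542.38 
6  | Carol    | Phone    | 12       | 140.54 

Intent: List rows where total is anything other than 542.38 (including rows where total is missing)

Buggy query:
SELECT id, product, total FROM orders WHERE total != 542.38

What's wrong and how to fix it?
Bug: Inequality against NULL is unknown, not true; rows with NULL are dropped

Fix: Add an explicit OR total IS NULL to include the missing-value rows

Corrected query:
SELECT id, product, total FROM orders WHERE total != 542.38 OR total IS NULL

Result:
id | product | total  
---+---------+--------
1  | Tablet  | 1347.43
2  | Cable   | 1329.29
3  | Cable   | NULL   
4  | Monitor | NULL   
6  | Phone   | 140.54 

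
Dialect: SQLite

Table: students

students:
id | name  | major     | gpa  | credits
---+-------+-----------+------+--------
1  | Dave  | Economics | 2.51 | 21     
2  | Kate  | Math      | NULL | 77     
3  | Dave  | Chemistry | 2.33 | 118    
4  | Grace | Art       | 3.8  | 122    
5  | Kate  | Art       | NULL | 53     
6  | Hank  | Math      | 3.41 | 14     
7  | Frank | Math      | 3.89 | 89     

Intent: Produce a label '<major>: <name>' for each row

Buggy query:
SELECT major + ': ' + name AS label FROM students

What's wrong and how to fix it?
Bug: '+' is numeric addition; on text columns SQLite converts them to 0 instead of concatenating

Fix: Replace + with || to concatenate text

Corrected query:
SELECT major || ': ' || name AS label FROM students

Result:
label          
---------------
Economics: Dave
Math: Kate     
Chemistry: Dave
Art: Grace     
Art: Kate      
Math: Hank     
Math: Frank    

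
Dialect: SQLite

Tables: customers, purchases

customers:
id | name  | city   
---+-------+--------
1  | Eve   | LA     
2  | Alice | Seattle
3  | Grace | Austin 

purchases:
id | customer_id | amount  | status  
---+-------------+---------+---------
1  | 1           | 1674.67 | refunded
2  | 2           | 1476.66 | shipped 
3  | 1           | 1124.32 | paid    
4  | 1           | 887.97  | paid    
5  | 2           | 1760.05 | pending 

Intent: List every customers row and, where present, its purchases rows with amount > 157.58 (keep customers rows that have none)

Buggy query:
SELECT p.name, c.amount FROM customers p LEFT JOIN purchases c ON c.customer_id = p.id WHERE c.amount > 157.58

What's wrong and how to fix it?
Bug: A WHERE condition on the right-hand table after LEFT JOIN drops unmatched parents

Fix: Move the right-table condition into the ON clause so unmatched parents are kept

Corrected query:
SELECT p.name, c.amount FROM customers p LEFT JOIN purchases c ON c.customer_id = p.id AND c.amount > 157.58

Result:
name  | amount 
------+--------
Eve   | 887.97 
Eve   | 1124.32
Eve   | 1674.67
Alice | 1476.66
Alice | 1760.05
Grace | NULL   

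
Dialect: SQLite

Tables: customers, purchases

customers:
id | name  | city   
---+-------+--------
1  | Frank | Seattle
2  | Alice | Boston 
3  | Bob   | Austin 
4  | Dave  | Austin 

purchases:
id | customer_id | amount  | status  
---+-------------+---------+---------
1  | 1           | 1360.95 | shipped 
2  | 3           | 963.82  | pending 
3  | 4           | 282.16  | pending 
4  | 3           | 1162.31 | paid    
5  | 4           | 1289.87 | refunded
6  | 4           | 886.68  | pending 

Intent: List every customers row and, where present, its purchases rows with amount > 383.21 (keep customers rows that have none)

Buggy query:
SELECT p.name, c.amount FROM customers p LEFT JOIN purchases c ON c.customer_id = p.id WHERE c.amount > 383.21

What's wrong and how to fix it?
Bug: Filtering c.amount in WHERE discards the NULL rows produced by LEFT JOIN, turning it into an inner join

Fix: Move the right-table condition into the ON clause so unmatched parents are kept

Corrected query:
SELECT p.name, c.amount FROM customers p LEFT JOIN purchases c ON c.customer_id = p.id AND c.amount > 383.21

Result:
name  | amount 
------+--------
Frank | 1360.95
Alice | NULL   
Bob   | 963.82 
Bob   | 1162.31
Dave  | 886.68 
Dave  | 1289.87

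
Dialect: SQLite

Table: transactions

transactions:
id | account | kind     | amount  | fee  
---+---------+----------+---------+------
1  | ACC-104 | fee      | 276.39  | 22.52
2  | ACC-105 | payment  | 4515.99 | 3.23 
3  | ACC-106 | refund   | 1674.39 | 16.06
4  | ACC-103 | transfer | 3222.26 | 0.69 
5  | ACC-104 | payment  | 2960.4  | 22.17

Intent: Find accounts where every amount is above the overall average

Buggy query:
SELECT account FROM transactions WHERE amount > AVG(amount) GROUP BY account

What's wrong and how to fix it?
Bug: WHERE evaluates per row before aggregation, so AVG() is unavailable

Fix: Compute the overall average in a scalar subquery and compare each group's MIN against it in HAVING

Corrected query:
SELECT account FROM transactions GROUP BY account HAVING MIN(amount) > (SELECT AVG(amount) FROM transactions)

Result:
account
-------
ACC-103
ACC-105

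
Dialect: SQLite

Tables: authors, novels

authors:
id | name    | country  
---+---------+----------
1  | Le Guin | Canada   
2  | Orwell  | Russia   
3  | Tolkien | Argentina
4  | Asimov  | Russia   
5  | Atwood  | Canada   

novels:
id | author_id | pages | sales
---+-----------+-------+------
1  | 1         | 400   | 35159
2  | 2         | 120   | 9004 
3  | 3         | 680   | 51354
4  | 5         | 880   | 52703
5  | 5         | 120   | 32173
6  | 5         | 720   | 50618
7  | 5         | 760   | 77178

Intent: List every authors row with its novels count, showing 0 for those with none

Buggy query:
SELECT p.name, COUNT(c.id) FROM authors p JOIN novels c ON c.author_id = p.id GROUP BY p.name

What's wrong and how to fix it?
Bug: An inner join excludes parents with zero children

Fix: Use LEFT JOIN so parents without children still appear (COUNT(c.id) gives 0)

Corrected query:
SELECT p.name, COUNT(c.id) FROM authors p LEFT JOIN novels c ON c.author_id = p.id GROUP BY p.name

Result:
name    | COUNT(c.id)
--------+------------
Asimov  | 0          
Atwood  | 4          
Le Guin | 1          
Orwell  | 1          
Tolkien | 1          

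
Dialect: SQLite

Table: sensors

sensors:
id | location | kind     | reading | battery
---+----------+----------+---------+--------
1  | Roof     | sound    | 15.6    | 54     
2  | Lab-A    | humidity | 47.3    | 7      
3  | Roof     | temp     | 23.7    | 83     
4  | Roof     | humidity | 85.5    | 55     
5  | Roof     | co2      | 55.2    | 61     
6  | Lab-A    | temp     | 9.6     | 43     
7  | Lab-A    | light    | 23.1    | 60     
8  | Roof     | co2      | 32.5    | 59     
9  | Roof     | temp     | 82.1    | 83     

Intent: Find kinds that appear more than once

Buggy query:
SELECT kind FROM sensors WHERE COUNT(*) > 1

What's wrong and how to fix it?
Bug: COUNT(*) is an aggregate and cannot be used in WHERE

Fix: Group first, then use HAVING for the count condition

Corrected query:
SELECT kind FROM sensors GROUP BY kind HAVING COUNT(*) > 1

Result:
kind    
--------
co2     
humidity
temp    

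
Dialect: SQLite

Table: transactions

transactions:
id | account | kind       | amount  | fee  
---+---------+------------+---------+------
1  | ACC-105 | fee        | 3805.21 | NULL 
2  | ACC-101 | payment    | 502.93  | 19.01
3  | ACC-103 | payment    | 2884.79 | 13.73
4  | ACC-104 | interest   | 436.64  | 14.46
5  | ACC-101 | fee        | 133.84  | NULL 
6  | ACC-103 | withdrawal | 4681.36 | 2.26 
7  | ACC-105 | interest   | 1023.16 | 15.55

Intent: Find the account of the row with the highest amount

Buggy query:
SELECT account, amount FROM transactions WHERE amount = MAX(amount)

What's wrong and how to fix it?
Bug: WHERE is evaluated per row; an aggregate over the whole table isn't defined there

Fix: Wrap MAX in a scalar subquery so WHERE compares against a single value

Corrected query:
SELECT account, amount FROM transactions WHERE amount = (SELECT MAX(amount) FROM transactions)

Result:
account | amount 
--------+--------
ACC-103 | 4681.36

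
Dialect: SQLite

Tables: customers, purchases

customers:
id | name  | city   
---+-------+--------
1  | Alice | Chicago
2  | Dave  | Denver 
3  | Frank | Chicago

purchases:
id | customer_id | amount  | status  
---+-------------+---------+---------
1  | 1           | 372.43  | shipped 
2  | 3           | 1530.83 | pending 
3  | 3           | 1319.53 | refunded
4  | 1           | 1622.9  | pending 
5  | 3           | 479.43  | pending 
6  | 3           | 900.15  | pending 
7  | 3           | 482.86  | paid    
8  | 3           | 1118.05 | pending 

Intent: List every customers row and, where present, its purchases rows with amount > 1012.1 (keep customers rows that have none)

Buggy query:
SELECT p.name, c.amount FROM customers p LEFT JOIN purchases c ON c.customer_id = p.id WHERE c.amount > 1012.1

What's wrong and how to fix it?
Bug: Filtering c.amount in WHERE discards the NULL rows produced by LEFT JOIN, turning it into an inner join

Fix: Put 'c.amount > 1012.1' in the JOIN's ON clause instead of WHERE

Corrected query:
SELECT p.name, c.amount FROM customers p LEFT JOIN purchases c ON c.customer_id = p.id AND c.amount > 1012.1

Result:
name  | amount 
------+--------
Alice | 1622.9 
Dave  | NULL   
Frank | 1118.05
Frank | 1319.53
Frank | 1530.83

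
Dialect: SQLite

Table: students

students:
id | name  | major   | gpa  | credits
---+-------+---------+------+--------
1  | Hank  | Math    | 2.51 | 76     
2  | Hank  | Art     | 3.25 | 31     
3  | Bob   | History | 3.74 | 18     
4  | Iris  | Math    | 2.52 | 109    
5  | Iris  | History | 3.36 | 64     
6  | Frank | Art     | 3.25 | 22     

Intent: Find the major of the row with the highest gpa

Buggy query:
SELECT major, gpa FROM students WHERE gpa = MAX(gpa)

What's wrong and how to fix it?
Bug: WHERE is evaluated per row; an aggregate over the whole table isn't defined there

Fix: Wrap MAX in a scalar subquery so WHERE compares against a single value

Corrected query:
SELECT major, gpa FROM students WHERE gpa = (SELECT MAX(gpa) FROM students)

Result:
major   | gpa 
--------+-----
History | 3.74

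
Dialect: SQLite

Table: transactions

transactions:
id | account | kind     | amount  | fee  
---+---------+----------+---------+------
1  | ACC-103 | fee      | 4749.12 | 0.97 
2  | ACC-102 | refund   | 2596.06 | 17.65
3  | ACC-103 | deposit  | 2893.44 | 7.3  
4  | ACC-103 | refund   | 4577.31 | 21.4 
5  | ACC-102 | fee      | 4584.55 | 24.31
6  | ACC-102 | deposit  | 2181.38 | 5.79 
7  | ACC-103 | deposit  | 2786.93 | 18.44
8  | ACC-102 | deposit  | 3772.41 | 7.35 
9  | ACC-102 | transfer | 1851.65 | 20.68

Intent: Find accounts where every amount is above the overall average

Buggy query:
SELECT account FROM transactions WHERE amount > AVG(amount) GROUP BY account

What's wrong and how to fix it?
Bug: WHERE evaluates per row before aggregation, so AVG() is unavailable

Fix: Use a subquery for AVG and a HAVING MIN(...) filter so the condition holds for every row in the group

Corrected query:
SELECT account FROM transactions GROUP BY account HAVING MIN(amount) > (SELECT AVG(amount) FROM transactions)

Result:
(no rows)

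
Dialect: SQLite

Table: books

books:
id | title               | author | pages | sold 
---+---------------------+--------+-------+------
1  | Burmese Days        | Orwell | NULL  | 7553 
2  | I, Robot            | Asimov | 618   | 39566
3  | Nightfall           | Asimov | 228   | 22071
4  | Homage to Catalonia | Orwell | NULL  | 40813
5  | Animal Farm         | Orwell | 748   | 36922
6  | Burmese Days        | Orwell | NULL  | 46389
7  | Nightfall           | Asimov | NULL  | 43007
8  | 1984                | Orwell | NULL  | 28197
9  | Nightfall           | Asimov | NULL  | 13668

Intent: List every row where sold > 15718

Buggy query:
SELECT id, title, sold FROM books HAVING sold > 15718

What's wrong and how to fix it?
Bug: HAVING filters the output of aggregation, but this query has no GROUP BY and no aggregate functions, so SQLite rejects it (HAVING clause on a non-aggregate query); the condition here is per row

Fix: Use WHERE for row-level filtering

Corrected query:
SELECT id, title, sold FROM books WHERE sold > 15718

Result:
id | title               | sold 
---+---------------------+------
2  | I, Robot            | 39566
3  | Nightfall           | 22071
4  | Homage to Catalonia | 40813
5  | Animal Farm         | 36922
6  | Burmese Days        | 46389
7  | Nightfall           | 43007
8  | 1984                | 28197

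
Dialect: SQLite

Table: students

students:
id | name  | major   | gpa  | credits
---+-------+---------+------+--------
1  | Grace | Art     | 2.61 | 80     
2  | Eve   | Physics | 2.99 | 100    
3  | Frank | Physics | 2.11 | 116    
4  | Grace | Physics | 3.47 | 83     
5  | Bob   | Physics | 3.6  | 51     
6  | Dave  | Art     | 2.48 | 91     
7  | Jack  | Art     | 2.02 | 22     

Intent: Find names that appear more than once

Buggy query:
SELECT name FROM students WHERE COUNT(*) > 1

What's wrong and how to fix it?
Bug: COUNT(*) is an aggregate and cannot be used in WHERE

Fix: GROUP BY name, then filter groups with HAVING COUNT(*) > 1

Corrected query:
SELECT name FROM students GROUP BY name HAVING COUNT(*) > 1

Result:
name 
-----
Grace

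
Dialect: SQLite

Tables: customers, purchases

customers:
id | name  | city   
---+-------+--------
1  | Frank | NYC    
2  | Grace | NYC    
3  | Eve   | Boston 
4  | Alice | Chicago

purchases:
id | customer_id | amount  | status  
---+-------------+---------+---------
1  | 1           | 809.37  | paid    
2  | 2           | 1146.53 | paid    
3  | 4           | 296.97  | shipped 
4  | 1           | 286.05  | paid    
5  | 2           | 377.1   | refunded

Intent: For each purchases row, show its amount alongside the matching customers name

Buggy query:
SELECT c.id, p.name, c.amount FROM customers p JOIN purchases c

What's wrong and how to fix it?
Bug: Missing join condition: each purchases row is matched to all customers rows instead of just its own

Fix: Add ON c.customer_id = p.id to the JOIN

Corrected query:
SELECT c.id, p.name, c.amount FROM customers p JOIN purchases c ON c.customer_id = p.id

Result:
id | name  | amount 
---+-------+--------
1  | Frank | 809.37 
2  | Grace | 1146.53
3  | Alice | 296.97 
4  | Frank | 286.05 
5  | Grace | 377.1  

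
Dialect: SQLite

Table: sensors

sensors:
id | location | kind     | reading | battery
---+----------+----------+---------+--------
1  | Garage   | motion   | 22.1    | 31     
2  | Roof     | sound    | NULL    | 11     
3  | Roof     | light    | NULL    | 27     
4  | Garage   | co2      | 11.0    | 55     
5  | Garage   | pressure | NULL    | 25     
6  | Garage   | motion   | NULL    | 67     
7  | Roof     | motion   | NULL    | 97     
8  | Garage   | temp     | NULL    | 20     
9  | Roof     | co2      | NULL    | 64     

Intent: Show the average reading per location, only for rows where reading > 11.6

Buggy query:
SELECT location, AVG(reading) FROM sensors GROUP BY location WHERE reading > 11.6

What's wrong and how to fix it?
Bug: Row-level WHERE must come before GROUP BY in the clause order

Fix: Place WHERE between FROM and GROUP BY

Corrected query:
SELECT location, AVG(reading) FROM sensors WHERE reading > 11.6 GROUP BY location

Result:
location | AVG(reading)
---------+-------------
Garage   | 22.1        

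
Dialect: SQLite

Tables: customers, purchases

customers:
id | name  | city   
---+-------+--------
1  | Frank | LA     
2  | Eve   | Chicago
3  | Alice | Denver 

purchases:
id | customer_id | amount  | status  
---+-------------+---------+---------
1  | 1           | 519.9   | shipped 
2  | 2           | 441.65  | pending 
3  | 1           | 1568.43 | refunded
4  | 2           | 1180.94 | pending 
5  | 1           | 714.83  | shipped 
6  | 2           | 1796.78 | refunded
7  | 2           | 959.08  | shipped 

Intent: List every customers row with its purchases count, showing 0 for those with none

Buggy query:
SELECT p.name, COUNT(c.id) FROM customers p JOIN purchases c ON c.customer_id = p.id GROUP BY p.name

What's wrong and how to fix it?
Bug: An inner join excludes parents with zero children

Fix: Switch to LEFT JOIN to retain unmatched parent rows

Corrected query:
SELECT p.name, COUNT(c.id) FROM customers p LEFT JOIN purchases c ON c.customer_id = p.id GROUP BY p.name

Result:
name  | COUNT(c.id)
------+------------
Alice | 0          
Eve   | 4          
Frank | 3          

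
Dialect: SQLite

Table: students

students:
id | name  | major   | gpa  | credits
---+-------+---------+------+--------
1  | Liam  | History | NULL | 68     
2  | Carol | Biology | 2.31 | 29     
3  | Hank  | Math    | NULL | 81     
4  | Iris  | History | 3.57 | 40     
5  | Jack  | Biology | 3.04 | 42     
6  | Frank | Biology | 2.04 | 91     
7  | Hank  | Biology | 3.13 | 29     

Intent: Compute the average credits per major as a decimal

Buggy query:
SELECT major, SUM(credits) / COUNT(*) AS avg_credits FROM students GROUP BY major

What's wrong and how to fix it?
Bug: SUM(credits) and COUNT(*) are both integers; the division truncates the fractional part

Fix: Cast one side to REAL so the division keeps the fractional part

Corrected query:
SELECT major, SUM(credits) * 1.0 / COUNT(*) AS avg_credits FROM students GROUP BY major

Result:
major   | avg_credits
--------+------------
Biology | 47.75      
History | 54         
Math    | 81         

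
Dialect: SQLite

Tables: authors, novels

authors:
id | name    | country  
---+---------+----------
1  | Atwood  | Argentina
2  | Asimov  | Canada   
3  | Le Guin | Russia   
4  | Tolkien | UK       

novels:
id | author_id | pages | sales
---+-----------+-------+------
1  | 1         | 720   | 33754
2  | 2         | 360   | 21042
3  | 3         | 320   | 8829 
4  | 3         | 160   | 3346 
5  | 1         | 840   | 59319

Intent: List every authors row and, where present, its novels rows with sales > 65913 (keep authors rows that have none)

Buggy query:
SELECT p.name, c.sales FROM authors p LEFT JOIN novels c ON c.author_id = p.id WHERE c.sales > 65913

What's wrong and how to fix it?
Bug: A WHERE condition on the right-hand table after LEFT JOIN drops unmatched parents

Fix: Move the right-table condition into the ON clause so unmatched parents are kept

Corrected query:
SELECT p.name, c.sales FROM authors p LEFT JOIN novels c ON c.author_id = p.id AND c.sales > 65913

Result:
name    | sales
--------+------
Atwood  | NULL 
Asimov  | NULL 
Le Guin | NULL 
Tolkien | NULL 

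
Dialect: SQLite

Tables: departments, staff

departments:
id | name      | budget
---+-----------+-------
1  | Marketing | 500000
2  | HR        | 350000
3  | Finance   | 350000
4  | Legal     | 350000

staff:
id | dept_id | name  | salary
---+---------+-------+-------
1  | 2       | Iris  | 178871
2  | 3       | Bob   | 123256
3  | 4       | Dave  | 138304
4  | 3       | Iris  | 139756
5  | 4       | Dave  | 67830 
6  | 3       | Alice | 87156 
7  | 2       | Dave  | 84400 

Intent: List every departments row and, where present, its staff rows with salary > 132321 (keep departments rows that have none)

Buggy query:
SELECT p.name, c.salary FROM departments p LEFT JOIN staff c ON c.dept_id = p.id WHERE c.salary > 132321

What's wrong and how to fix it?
Bug: A WHERE condition on the right-hand table after LEFT JOIN drops unmatched parents

Fix: Put 'c.salary > 132321' in the JOIN's ON clause instead of WHERE

Corrected query:
SELECT p.name, c.salary FROM departments p LEFT JOIN staff c ON c.dept_id = p.id AND c.salary > 132321

Result:
name      | salary
----------+-------
Marketing | NULL  
HR        | 178871
Finance   | 139756
Legal     | 138304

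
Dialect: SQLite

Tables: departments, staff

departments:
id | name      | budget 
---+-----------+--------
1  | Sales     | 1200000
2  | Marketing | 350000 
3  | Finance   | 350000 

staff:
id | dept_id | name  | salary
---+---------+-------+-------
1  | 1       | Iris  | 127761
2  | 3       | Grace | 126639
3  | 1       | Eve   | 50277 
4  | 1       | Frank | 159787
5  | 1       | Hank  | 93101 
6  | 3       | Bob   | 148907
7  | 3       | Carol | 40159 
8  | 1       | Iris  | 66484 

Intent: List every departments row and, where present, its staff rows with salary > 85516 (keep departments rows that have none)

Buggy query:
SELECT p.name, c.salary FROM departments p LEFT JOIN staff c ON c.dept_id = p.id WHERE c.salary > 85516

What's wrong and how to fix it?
Bug: A WHERE condition on the right-hand table after LEFT JOIN drops unmatched parents

Fix: Put 'c.salary > 85516' in the JOIN's ON clause instead of WHERE

Corrected query:
SELECT p.name, c.salary FROM departments p LEFT JOIN staff c ON c.dept_id = p.id AND c.salary > 85516

Result:
name      | salary
----------+-------
Sales     | 93101 
Sales     | 127761
Sales     | 159787
Marketing | NULL  
Finance   | 126639
Finance   | 148907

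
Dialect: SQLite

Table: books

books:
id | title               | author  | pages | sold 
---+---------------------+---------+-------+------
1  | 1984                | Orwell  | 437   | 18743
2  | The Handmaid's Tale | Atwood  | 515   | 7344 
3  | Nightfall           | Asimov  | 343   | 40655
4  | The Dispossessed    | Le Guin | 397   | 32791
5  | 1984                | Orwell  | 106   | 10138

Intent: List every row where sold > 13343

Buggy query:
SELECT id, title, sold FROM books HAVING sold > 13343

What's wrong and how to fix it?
Bug: This is a non-aggregate query (no GROUP BY, no aggregates), so in SQLite the HAVING clause is invalid here; a row-level condition belongs in WHERE

Fix: Replace HAVING with WHERE since the condition applies to individual rows

Corrected query:
SELECT id, title, sold FROM books WHERE sold > 13343

Result:
id | title            | sold 
---+------------------+------
1  | 1984             | 18743
3  | Nightfall        | 40655
4  | The Dispossessed | 32791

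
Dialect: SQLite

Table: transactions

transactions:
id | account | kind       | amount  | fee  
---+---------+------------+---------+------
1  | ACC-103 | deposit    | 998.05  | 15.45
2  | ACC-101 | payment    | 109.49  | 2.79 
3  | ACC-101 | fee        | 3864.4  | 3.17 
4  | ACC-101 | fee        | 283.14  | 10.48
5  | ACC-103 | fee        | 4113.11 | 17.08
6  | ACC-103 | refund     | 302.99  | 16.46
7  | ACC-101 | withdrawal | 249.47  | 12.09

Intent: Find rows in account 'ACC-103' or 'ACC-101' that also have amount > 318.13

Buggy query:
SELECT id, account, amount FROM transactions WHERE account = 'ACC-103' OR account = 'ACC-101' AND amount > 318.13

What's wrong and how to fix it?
Bug: Without parentheses, AND is evaluated before OR, so the amount filter only applies to the 'ACC-101' branch

Fix: Group the OR with parentheses (or use IN), then AND the threshold

Corrected query:
SELECT id, account, amount FROM transactions WHERE (account = 'ACC-103' OR account = 'ACC-101') AND amount > 318.13

Result:
id | account | amount 
---+---------+--------
1  | ACC-103 | 998.05 
3  | ACC-101 | 3864.4 
5  | ACC-103 | 4113.11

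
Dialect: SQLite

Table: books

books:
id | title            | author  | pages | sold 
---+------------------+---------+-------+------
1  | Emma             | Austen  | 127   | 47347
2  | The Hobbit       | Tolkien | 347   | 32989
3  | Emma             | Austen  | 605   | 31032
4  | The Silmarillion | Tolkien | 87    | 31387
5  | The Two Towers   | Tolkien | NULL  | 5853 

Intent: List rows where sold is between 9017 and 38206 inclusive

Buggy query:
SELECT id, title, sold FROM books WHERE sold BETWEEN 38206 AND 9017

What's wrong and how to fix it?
Bug: BETWEEN expects the lower bound first; with 38206 AND 9017 the range is empty

Fix: Write BETWEEN 9017 AND 38206

Corrected query:
SELECT id, title, sold FROM books WHERE sold BETWEEN 9017 AND 38206

Result:
id | title            | sold 
---+------------------+------
2  | The Hobbit       | 32989
3  | Emma             | 31032
4  | The Silmarillion | 31387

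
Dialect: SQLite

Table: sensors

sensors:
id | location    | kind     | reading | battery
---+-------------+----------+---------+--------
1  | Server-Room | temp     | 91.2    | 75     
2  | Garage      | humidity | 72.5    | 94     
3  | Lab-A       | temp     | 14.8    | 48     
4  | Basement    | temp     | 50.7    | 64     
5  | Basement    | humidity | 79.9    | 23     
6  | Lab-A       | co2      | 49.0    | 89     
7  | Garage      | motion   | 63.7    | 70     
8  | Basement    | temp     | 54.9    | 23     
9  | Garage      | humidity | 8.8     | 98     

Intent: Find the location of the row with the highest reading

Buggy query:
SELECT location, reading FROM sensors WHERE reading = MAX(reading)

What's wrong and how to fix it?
Bug: MAX(reading) is an aggregate and cannot be used directly in WHERE

Fix: Wrap MAX in a scalar subquery so WHERE compares against a single value

Corrected query:
SELECT location, reading FROM sensors WHERE reading = (SELECT MAX(reading) FROM sensors)

Result:
location    | reading
------------+--------
Server-Room | 91.2   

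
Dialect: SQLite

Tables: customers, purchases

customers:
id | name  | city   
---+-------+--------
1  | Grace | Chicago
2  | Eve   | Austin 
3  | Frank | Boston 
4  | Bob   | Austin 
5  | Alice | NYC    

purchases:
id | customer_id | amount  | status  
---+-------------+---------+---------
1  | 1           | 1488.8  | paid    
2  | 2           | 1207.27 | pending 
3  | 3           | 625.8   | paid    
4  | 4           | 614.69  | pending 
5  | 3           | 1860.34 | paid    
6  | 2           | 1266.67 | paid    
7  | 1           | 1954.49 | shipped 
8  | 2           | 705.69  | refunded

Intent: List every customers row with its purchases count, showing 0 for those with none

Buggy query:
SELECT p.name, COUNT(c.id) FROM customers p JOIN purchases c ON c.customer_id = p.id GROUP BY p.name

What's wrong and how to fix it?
Bug: INNER JOIN drops customers rows that have no matching purchases rows

Fix: Use LEFT JOIN so parents without children still appear (COUNT(c.id) gives 0)

Corrected query:
SELECT p.name, COUNT(c.id) FROM customers p LEFT JOIN purchases c ON c.customer_id = p.id GROUP BY p.name

Result:
name  | COUNT(c.id)
------+------------
Alice | 0          
Bob   | 1          
Eve   | 3          
Frank | 2          
Grace | 2          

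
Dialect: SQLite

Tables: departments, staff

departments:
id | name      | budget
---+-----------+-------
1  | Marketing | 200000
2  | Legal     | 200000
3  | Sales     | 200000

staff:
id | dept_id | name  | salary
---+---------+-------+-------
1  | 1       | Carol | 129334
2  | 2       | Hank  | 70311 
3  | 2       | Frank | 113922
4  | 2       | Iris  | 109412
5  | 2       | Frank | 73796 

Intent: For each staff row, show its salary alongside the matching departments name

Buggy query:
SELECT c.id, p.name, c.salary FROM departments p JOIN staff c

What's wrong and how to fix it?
Bug: Missing join condition: each staff row is matched to all departments rows instead of just its own

Fix: Add ON c.dept_id = p.id to the JOIN

Corrected query:
SELECT c.id, p.name, c.salary FROM departments p JOIN staff c ON c.dept_id = p.id

Result:
id | name      | salary
---+-----------+-------
1  | Marketing | 129334
2  | Legal     | 70311 
3  | Legal     | 113922
4  | Legal     | 109412
5  | Legal     | 73796 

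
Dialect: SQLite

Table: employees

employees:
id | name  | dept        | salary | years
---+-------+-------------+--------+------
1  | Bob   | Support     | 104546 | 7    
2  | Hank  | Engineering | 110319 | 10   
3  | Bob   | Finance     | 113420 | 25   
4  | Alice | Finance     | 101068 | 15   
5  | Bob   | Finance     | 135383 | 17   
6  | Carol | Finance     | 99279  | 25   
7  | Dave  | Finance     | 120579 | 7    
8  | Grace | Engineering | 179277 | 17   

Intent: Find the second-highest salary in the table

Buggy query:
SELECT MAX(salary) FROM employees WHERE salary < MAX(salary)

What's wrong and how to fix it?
Bug: The inner MAX is an aggregate inside WHERE, which is not allowed

Fix: Compute the overall MAX in a subquery, then take MAX of rows below it

Corrected query:
SELECT MAX(salary) FROM employees WHERE salary < (SELECT MAX(salary) FROM employees)

Result:
MAX(salary)
-----------
135383     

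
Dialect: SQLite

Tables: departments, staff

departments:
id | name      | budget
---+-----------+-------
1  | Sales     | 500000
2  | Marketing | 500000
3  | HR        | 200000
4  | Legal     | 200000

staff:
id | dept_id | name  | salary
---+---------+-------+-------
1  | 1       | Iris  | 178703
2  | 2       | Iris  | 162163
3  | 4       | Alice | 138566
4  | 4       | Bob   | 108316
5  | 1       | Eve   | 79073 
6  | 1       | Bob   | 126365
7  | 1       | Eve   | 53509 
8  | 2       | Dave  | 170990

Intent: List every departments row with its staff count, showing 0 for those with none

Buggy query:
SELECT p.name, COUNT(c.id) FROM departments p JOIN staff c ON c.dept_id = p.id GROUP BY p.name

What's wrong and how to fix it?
Bug: INNER JOIN drops departments rows that have no matching staff rows

Fix: Switch to LEFT JOIN to retain unmatched parent rows

Corrected query:
SELECT p.name, COUNT(c.id) FROM departments p LEFT JOIN staff c ON c.dept_id = p.id GROUP BY p.name

Result:
name      | COUNT(c.id)
----------+------------
HR        | 0          
Legal     | 2          
Marketing | 2          
Sales     | 4          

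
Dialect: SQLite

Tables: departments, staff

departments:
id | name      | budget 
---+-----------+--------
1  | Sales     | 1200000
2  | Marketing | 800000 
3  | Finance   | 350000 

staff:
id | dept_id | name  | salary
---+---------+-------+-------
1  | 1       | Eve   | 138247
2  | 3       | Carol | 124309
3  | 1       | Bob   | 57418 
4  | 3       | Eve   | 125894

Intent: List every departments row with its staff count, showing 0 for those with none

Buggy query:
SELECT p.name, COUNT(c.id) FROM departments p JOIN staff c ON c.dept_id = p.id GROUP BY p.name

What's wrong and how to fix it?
Bug: INNER JOIN drops departments rows that have no matching staff rows

Fix: Switch to LEFT JOIN to retain unmatched parent rows

Corrected query:
SELECT p.name, COUNT(c.id) FROM departments p LEFT JOIN staff c ON c.dept_id = p.id GROUP BY p.name

Result:
name      | COUNT(c.id)
----------+------------
Finance   | 2          
Marketing | 0          
Sales     | 2          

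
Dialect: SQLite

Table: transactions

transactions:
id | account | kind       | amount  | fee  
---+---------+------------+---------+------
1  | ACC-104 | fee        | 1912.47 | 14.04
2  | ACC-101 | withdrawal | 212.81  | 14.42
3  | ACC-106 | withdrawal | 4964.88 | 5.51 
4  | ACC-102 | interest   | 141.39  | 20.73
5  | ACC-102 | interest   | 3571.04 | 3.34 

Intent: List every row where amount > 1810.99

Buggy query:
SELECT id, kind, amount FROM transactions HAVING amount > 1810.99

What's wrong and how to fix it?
Bug: HAVING filters the output of aggregation, but this query has no GROUP BY and no aggregate functions, so SQLite rejects it (HAVING clause on a non-aggregate query); the condition here is per row

Fix: Use WHERE for row-level filtering

Corrected query:
SELECT id, kind, amount FROM transactions WHERE amount > 1810.99

Result:
id | kind       | amount 
---+------------+--------
1  | fee        | 1912.47
3  | withdrawal | 4964.88
5  | interest   | 3571.04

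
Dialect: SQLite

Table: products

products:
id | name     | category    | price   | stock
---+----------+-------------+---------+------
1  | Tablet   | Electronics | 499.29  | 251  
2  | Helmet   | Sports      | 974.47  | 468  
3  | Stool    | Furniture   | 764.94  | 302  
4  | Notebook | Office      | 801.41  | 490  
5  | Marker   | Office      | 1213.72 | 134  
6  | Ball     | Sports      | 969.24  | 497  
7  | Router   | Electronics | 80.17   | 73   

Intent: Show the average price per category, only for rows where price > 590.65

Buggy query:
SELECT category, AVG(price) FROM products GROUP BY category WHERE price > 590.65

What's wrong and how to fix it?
Bug: Row-level WHERE must come before GROUP BY in the clause order

Fix: Move the WHERE clause before GROUP BY

Corrected query:
SELECT category, AVG(price) FROM products WHERE price > 590.65 GROUP BY category

Result:
category  | AVG(price)
----------+-----------
Furniture | 764.94    
Office    | 1007.565  
Sports    | 971.855   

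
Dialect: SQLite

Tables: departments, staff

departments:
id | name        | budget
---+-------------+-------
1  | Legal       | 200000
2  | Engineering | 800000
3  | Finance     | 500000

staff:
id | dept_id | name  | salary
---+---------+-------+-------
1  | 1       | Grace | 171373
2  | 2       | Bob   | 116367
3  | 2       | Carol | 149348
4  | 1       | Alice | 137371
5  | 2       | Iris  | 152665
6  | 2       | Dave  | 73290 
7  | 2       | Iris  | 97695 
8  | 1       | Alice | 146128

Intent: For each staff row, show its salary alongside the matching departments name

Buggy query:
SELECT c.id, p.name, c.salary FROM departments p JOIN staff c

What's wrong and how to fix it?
Bug: Missing join condition: each staff row is matched to all departments rows instead of just its own

Fix: Add ON c.dept_id = p.id to the JOIN

Corrected query:
SELECT c.id, p.name, c.salary FROM departments p JOIN staff c ON c.dept_id = p.id

Result:
id | name        | salary
---+-------------+-------
1  | Legal       | 171373
2  | Engineering | 116367
3  | Engineering | 149348
4  | Legal       | 137371
5  | Engineering | 152665
6  | Engineering | 73290 
7  | Engineering | 97695 
8  | Legal       | 146128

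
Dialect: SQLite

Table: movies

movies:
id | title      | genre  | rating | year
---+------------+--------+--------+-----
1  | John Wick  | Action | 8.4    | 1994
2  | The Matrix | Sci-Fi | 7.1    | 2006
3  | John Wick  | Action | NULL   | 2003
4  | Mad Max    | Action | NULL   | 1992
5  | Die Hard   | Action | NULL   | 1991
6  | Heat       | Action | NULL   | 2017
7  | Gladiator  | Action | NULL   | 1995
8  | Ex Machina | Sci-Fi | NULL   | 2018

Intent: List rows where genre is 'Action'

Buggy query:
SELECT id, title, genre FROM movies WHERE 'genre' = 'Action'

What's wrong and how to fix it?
Bug: Single quotes denote string literals in SQL; the column name is being compared as a constant string

Fix: Remove the quotes around the column name (or use double quotes for an identifier)

Corrected query:
SELECT id, title, genre FROM movies WHERE genre = 'Action'

Result:
id | title     | genre 
---+-----------+-------
1  | John Wick | Action
3  | John Wick | Action
4  | Mad Max   | Action
5  | Die Hard  | Action
6  | Heat      | Action
7  | Gladiator | Action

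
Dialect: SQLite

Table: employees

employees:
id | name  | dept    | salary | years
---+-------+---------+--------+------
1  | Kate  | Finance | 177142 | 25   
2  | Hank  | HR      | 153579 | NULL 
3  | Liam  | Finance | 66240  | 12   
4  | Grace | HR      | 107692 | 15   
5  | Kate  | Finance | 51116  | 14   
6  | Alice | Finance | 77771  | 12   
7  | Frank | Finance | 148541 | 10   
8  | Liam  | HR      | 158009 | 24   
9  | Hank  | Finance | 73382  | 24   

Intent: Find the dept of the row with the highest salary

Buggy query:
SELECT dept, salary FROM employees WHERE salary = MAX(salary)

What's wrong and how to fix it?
Bug: MAX(salary) is an aggregate and cannot be used directly in WHERE

Fix: Use a subquery: WHERE salary = (SELECT MAX(salary) FROM employees)

Corrected query:
SELECT dept, salary FROM employees WHERE salary = (SELECT MAX(salary) FROM employees)

Result:
dept    | salary
--------+-------
Finance | 177142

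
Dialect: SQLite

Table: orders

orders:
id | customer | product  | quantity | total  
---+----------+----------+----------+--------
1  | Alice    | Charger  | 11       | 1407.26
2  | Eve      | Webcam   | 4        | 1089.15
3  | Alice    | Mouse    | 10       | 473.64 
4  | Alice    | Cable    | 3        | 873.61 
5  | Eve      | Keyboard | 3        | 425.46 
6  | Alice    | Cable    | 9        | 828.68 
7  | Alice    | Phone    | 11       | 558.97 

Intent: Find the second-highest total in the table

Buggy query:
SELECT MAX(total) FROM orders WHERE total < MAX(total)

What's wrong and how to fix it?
Bug: The inner MAX is an aggregate inside WHERE, which is not allowed

Fix: Compute the overall MAX in a subquery, then take MAX of rows below it

Corrected query:
SELECT MAX(total) FROM orders WHERE total < (SELECT MAX(total) FROM orders)

Result:
MAX(total)
----------
1089.15   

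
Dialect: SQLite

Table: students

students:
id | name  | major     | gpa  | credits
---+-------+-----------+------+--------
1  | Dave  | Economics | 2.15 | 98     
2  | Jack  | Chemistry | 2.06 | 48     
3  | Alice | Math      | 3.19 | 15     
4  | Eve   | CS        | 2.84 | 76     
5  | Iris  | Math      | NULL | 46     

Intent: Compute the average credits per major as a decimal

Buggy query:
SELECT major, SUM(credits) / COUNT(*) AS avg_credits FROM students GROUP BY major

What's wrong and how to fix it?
Bug: SUM(credits) and COUNT(*) are both integers; the division truncates the fractional part

Fix: Multiply by 1.0 (or CAST to REAL) to force floating-point division

Corrected query:
SELECT major, SUM(credits) * 1.0 / COUNT(*) AS avg_credits FROM students GROUP BY major

Result:
major     | avg_credits
----------+------------
CS        | 76         
Chemistry | 48         
Economics | 98         
Math      | 30.5       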